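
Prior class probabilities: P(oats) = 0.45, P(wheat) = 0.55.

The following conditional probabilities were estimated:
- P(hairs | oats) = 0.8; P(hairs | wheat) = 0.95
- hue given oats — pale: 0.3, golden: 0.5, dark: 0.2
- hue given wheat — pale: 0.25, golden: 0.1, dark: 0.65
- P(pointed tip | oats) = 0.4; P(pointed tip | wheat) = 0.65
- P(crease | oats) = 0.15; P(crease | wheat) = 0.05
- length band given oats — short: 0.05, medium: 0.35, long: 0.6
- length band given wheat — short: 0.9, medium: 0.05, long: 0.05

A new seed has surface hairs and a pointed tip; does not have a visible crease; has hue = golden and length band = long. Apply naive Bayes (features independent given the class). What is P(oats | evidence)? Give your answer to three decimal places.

oats: 0.45 × 0.8 × 0.5 × 0.4 × (1−0.15) × 0.6 = 0.03672
wheat: 0.55 × 0.95 × 0.1 × 0.65 × (1−0.05) × 0.05 = 0.00161321875
P(oats | x) = 0.03672 / 0.03833321875 ≈ 0.958

0.958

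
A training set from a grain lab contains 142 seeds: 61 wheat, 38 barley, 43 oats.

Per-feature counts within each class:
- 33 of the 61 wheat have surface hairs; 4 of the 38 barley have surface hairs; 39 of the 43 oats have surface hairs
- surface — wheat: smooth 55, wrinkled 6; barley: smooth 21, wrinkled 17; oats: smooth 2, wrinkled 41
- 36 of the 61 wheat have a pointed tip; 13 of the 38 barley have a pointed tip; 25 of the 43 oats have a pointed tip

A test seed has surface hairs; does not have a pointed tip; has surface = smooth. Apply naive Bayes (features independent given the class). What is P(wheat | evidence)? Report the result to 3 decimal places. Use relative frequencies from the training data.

0.846

wheat: (61/142) × (33/61) × (55/61) × (25/61) ≈ 0.0858754
barley: (38/142) × (4/38) × (21/38) × (25/38) ≈ 0.0102415
oats: (43/142) × (39/43) × (2/43) × (18/43) ≈ 0.00534739
P(wheat | x) = 0.0858754 / 0.10146429 ≈ 0.846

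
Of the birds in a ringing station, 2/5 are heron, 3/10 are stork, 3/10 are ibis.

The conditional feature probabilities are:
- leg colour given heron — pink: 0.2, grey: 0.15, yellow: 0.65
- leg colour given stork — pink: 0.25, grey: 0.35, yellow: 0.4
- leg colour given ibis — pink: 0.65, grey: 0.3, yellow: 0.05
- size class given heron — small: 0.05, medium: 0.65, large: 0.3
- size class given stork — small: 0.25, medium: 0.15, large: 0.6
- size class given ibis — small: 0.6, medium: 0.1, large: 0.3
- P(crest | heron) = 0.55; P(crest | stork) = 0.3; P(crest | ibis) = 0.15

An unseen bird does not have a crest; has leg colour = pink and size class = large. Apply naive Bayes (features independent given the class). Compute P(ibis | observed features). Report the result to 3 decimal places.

heron: 0.4 × 0.2 × 0.3 × (1−0.55) = 0.0108
stork: 0.3 × 0.25 × 0.6 × (1−0.3) = 0.0315
ibis: 0.3 × 0.65 × 0.3 × (1−0.15) = 0.049725
P(ibis | x) = 0.049725 / 0.092025 ≈ 0.540

0.540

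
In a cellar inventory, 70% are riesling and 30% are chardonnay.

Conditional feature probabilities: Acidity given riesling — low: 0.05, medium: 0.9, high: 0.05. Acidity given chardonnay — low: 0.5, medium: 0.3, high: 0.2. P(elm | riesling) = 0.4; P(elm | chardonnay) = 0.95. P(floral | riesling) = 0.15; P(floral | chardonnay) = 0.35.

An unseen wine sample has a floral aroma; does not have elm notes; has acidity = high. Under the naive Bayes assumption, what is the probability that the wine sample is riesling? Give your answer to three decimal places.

riesling: 0.7 × 0.05 × (1−0.4) × 0.15 = 0.00315
chardonnay: 0.3 × 0.2 × (1−0.95) × 0.35 = 0.00105
P(riesling | x) = 0.00315 / 0.0042 ≈ 0.750

0.750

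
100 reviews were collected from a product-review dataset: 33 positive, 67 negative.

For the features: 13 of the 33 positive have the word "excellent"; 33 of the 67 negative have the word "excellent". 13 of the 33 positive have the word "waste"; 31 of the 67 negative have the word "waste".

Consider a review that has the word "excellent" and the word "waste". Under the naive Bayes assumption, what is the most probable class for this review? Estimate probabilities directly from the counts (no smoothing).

positive: (33/100) × (13/33) × (13/33) ≈ 0.0512121
negative: (67/100) × (33/67) × (31/67) ≈ 0.152687
Highest score → negative.

negative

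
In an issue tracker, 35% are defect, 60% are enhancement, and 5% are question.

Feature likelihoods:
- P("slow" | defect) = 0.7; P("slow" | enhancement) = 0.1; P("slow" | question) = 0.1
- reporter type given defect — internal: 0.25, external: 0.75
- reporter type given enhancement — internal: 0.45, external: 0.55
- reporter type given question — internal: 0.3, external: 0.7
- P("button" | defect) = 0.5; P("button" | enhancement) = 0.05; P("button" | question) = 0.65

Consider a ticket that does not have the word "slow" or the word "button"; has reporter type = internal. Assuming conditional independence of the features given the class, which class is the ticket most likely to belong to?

defect: 0.35 × (1−0.7) × 0.25 × (1−0.5) = 0.013125
enhancement: 0.6 × (1−0.1) × 0.45 × (1−0.05) = 0.23085
question: 0.05 × (1−0.1) × 0.3 × (1−0.65) = 0.004725
Highest score → enhancement.

enhancement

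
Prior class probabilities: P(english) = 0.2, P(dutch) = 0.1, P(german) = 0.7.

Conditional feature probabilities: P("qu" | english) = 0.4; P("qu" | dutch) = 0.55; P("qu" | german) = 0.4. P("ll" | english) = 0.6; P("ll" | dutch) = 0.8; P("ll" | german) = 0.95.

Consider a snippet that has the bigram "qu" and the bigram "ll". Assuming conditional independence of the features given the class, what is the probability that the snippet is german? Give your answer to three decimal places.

english: 0.2 × 0.4 × 0.6 = 0.048
dutch: 0.1 × 0.55 × 0.8 = 0.044
german: 0.7 × 0.4 × 0.95 = 0.266
P(german | x) = 0.266 / 0.358 ≈ 0.743

0.743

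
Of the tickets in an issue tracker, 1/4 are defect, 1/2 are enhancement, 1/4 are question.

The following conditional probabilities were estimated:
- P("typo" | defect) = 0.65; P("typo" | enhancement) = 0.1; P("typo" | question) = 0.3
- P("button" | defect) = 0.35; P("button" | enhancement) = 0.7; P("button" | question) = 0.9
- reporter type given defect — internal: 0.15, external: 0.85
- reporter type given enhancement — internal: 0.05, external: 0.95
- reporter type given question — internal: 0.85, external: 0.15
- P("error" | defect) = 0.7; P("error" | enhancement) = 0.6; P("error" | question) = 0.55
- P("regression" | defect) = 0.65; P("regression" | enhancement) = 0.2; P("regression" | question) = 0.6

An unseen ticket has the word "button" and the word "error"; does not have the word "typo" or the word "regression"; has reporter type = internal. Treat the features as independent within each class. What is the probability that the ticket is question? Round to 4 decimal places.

defect: 0.25 × (1−0.65) × 0.35 × 0.15 × 0.7 × (1−0.65) = 0.00112546875
enhancement: 0.5 × (1−0.1) × 0.7 × 0.05 × 0.6 × (1−0.2) = 0.00756
question: 0.25 × (1−0.3) × 0.9 × 0.85 × 0.55 × (1−0.6) = 0.0294525
P(question | x) = 0.0294525 / 0.03813796875 ≈ 0.7723

0.7723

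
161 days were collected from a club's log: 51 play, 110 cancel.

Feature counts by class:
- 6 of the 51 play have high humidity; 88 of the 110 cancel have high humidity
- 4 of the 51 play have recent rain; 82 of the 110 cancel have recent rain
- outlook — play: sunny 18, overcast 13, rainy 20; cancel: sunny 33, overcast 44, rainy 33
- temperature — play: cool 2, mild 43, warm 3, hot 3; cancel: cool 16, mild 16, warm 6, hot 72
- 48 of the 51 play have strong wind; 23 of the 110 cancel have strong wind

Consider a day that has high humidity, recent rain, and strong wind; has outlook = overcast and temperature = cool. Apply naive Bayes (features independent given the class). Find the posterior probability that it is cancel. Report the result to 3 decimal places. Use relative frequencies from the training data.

0.994

play: (51/161) × (6/51) × (4/51) × (13/51) × (2/51) × (48/51) ≈ 0.0000274991
cancel: (110/161) × (88/110) × (82/110) × (44/110) × (16/110) × (23/110) ≈ 0.00495679
P(cancel | x) = 0.00495679 / 0.0049842891 ≈ 0.994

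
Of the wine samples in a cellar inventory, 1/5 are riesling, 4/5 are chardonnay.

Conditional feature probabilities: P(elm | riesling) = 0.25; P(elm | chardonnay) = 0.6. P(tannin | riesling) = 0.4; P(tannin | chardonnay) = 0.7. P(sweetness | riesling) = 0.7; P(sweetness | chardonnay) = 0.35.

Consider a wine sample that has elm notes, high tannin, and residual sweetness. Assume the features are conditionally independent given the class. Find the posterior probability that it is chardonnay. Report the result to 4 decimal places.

0.8936

riesling: 0.2 × 0.25 × 0.4 × 0.7 = 0.014
chardonnay: 0.8 × 0.6 × 0.7 × 0.35 = 0.1176
P(chardonnay | x) = 0.1176 / 0.1316 ≈ 0.8936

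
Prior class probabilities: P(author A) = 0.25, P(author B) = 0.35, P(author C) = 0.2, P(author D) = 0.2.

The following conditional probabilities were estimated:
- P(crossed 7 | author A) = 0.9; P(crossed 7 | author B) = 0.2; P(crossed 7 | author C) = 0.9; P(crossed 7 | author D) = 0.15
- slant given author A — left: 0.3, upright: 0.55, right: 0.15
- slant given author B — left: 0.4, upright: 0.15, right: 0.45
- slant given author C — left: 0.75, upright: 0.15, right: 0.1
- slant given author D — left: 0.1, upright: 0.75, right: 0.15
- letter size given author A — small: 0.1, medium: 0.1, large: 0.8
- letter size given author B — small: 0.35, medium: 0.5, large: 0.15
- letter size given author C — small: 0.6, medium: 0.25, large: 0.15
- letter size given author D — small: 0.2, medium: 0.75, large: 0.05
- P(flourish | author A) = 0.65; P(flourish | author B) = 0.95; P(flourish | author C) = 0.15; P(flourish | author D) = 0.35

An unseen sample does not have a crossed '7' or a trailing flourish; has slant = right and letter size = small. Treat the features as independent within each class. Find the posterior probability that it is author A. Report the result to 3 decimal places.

author A: 0.25 × (1−0.9) × 0.15 × 0.1 × (1−0.65) = 0.00013125
author B: 0.35 × (1−0.2) × 0.45 × 0.35 × (1−0.95) = 0.002205
author C: 0.2 × (1−0.9) × 0.1 × 0.6 × (1−0.15) = 0.00102
author D: 0.2 × (1−0.15) × 0.15 × 0.2 × (1−0.35) = 0.003315
P(author A | x) = 0.00013125 / 0.00667125 ≈ 0.020

0.020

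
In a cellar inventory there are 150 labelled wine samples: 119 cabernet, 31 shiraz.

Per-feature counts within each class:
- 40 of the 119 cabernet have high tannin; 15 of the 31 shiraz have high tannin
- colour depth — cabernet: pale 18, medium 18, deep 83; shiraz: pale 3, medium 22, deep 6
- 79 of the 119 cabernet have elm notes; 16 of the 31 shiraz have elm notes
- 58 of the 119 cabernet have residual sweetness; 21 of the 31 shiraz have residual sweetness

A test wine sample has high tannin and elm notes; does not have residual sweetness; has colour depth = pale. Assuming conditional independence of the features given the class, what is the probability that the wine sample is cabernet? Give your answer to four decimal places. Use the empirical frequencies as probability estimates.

cabernet: (119/150) × (40/119) × (18/119) × (79/119) × (61/119) ≈ 0.0137264
shiraz: (31/150) × (15/31) × (3/31) × (16/31) × (10/31) ≈ 0.00161122
P(cabernet | x) = 0.0137264 / 0.01533762 ≈ 0.8949

0.8949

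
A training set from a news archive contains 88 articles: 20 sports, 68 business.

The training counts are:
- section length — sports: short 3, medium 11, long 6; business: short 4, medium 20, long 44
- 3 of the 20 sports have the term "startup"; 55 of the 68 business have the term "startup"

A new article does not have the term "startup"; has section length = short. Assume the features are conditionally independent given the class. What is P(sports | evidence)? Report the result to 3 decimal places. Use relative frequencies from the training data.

0.769

sports: (20/88) × (3/20) × (17/20) ≈ 0.0289773
business: (68/88) × (4/68) × (13/68) ≈ 0.00868984
P(sports | x) = 0.0289773 / 0.03766714 ≈ 0.769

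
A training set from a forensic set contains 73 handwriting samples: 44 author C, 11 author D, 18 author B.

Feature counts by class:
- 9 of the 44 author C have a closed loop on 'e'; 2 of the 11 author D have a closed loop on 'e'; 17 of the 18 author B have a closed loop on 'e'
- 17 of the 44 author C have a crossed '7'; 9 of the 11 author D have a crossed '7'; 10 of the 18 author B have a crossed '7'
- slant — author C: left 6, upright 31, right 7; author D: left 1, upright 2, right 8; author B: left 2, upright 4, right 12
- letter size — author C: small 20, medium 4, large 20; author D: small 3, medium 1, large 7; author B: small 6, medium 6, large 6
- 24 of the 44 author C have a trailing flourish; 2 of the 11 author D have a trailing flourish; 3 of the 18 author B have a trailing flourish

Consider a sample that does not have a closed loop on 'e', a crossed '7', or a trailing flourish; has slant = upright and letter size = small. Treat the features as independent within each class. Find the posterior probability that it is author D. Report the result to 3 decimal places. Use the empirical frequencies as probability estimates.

author C: (44/73) × (35/44) × (27/44) × (31/44) × (20/44) × (20/44) ≈ 0.0428272
author D: (11/73) × (9/11) × (2/11) × (2/11) × (3/11) × (9/11) ≈ 0.000909437
author B: (18/73) × (1/18) × (8/18) × (4/18) × (6/18) × (15/18) ≈ 0.00037582
P(author D | x) = 0.000909437 / 0.044112457 ≈ 0.021

0.021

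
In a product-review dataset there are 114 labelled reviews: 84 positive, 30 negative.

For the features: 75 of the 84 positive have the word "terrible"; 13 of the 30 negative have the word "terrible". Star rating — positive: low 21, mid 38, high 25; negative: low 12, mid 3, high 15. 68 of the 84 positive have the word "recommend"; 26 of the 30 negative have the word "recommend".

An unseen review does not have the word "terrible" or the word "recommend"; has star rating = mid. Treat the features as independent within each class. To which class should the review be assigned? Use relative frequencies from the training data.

positive

positive: (84/114) × (9/84) × (38/84) × (16/84) ≈ 0.00680272
negative: (30/114) × (17/30) × (3/30) × (4/30) ≈ 0.0019883
Highest score → positive.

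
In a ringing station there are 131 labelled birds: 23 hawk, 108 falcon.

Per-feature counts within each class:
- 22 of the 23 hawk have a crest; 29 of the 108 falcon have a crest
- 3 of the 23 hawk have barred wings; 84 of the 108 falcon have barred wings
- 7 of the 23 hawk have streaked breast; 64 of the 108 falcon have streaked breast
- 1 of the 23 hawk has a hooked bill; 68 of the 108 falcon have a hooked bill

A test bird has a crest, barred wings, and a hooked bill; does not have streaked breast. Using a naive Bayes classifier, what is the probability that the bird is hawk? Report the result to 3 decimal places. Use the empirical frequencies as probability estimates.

hawk: (23/131) × (22/23) × (3/23) × (16/23) × (1/23) ≈ 0.000662535
falcon: (108/131) × (29/108) × (84/108) × (44/108) × (68/108) ≈ 0.0441668
P(hawk | x) = 0.000662535 / 0.044829335 ≈ 0.015

0.015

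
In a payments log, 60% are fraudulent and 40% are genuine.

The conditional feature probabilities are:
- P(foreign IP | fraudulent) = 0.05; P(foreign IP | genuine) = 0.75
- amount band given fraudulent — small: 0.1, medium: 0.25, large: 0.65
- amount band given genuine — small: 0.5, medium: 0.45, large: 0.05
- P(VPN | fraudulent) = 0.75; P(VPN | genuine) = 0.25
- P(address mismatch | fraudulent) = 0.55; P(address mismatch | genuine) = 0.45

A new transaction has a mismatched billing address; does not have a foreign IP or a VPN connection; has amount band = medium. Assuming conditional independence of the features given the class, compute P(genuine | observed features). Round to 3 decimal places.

0.437

fraudulent: 0.6 × (1−0.05) × 0.25 × (1−0.75) × 0.55 = 0.01959375
genuine: 0.4 × (1−0.75) × 0.45 × (1−0.25) × 0.45 = 0.0151875
P(genuine | x) = 0.0151875 / 0.03478125 ≈ 0.437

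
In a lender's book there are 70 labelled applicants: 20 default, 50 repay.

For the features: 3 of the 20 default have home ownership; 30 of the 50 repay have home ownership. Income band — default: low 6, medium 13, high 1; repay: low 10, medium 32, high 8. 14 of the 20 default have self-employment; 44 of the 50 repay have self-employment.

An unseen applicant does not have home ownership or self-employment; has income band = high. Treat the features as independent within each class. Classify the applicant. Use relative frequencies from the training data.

default: (20/70) × (17/20) × (1/20) × (6/20) ≈ 0.00364286
repay: (50/70) × (20/50) × (8/50) × (6/50) ≈ 0.00548571
Highest score → repay.

repay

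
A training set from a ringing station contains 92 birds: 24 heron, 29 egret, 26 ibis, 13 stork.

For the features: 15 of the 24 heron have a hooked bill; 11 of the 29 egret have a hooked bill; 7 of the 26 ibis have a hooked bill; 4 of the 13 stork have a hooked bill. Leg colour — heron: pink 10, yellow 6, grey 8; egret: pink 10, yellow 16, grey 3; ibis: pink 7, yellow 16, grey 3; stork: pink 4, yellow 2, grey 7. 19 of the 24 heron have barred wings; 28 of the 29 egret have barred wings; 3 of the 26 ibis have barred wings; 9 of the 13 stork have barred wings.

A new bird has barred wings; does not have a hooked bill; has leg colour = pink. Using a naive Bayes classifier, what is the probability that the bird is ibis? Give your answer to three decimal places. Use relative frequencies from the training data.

heron: (24/92) × (9/24) × (10/24) × (19/24) ≈ 0.032269
egret: (29/92) × (18/29) × (10/29) × (28/29) ≈ 0.0651398
ibis: (26/92) × (19/26) × (7/26) × (3/26) ≈ 0.00641562
stork: (13/92) × (9/13) × (4/13) × (9/13) ≈ 0.0208387
P(ibis | x) = 0.00641562 / 0.12466312 ≈ 0.051

0.051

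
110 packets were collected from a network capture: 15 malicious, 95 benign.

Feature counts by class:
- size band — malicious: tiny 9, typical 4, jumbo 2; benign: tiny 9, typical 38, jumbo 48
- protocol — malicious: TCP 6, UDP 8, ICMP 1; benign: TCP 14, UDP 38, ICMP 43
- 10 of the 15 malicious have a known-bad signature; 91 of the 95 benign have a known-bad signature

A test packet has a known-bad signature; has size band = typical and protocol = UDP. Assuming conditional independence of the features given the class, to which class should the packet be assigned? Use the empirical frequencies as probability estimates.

benign

malicious: (15/110) × (4/15) × (8/15) × (10/15) ≈ 0.0129293
benign: (95/110) × (38/95) × (38/95) × (91/95) ≈ 0.132364
Highest score → benign.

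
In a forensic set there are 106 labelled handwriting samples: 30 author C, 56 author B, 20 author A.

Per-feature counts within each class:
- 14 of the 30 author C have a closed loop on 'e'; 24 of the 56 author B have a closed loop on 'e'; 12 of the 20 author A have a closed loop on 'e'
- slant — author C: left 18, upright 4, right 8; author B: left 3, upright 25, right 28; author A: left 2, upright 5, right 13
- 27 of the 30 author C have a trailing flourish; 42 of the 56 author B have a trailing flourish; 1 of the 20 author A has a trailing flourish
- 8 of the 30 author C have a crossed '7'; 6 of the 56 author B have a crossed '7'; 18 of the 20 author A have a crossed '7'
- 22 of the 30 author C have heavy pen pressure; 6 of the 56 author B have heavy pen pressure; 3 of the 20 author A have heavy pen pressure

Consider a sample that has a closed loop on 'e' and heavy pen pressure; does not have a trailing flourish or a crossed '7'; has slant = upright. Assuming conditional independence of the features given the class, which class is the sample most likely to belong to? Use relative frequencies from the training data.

author C: (30/106) × (14/30) × (4/30) × (3/30) × (22/30) × (22/30) ≈ 0.00094703
author B: (56/106) × (24/56) × (25/56) × (14/56) × (50/56) × (6/56) ≈ 0.00241737
author A: (20/106) × (12/20) × (5/20) × (19/20) × (2/20) × (3/20) ≈ 0.000403302
Highest score → author B.

author B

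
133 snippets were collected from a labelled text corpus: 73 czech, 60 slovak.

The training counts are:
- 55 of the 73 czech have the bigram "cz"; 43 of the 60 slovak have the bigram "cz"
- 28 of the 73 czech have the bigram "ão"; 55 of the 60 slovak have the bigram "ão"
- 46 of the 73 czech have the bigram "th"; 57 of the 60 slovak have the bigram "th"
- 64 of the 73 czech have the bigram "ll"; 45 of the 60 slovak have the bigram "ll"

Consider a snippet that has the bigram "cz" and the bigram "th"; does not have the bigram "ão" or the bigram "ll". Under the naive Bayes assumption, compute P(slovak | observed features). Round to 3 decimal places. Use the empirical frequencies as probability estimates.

0.244

czech: (73/133) × (55/73) × (45/73) × (46/73) × (9/73) ≈ 0.0198041
slovak: (60/133) × (43/60) × (5/60) × (57/60) × (15/60) ≈ 0.00639881
P(slovak | x) = 0.00639881 / 0.02620291 ≈ 0.244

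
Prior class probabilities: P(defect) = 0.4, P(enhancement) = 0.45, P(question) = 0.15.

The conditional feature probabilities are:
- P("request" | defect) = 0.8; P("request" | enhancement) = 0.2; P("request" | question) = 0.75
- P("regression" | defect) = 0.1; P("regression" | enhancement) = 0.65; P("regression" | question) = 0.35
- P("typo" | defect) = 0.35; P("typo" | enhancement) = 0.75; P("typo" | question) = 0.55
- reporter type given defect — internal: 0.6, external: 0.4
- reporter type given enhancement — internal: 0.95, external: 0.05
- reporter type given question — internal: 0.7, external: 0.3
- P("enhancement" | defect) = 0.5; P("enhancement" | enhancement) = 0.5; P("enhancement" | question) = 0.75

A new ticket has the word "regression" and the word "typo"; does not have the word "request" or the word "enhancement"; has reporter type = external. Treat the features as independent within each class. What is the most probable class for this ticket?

enhancement

defect: 0.4 × (1−0.8) × 0.1 × 0.35 × 0.4 × (1−0.5) = 0.00056
enhancement: 0.45 × (1−0.2) × 0.65 × 0.75 × 0.05 × (1−0.5) = 0.0043875
question: 0.15 × (1−0.75) × 0.35 × 0.55 × 0.3 × (1−0.75) = 0.00054140625
Highest score → enhancement.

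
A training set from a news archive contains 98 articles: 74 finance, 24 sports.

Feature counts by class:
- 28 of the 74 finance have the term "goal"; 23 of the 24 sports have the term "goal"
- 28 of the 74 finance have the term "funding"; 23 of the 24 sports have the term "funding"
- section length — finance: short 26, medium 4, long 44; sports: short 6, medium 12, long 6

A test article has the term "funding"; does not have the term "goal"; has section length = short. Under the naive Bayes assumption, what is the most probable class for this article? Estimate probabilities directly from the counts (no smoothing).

finance: (74/98) × (46/74) × (28/74) × (26/74) ≈ 0.0624022
sports: (24/98) × (1/24) × (23/24) × (6/24) ≈ 0.00244473
Highest score → finance.

finance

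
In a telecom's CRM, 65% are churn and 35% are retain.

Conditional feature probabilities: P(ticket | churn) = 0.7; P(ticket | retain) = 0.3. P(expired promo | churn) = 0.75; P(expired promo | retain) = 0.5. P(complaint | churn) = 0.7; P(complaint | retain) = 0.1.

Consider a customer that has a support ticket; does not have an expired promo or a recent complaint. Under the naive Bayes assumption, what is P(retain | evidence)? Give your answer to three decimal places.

0.581

churn: 0.65 × 0.7 × (1−0.75) × (1−0.7) = 0.034125
retain: 0.35 × 0.3 × (1−0.5) × (1−0.1) = 0.04725
P(retain | x) = 0.04725 / 0.081375 ≈ 0.581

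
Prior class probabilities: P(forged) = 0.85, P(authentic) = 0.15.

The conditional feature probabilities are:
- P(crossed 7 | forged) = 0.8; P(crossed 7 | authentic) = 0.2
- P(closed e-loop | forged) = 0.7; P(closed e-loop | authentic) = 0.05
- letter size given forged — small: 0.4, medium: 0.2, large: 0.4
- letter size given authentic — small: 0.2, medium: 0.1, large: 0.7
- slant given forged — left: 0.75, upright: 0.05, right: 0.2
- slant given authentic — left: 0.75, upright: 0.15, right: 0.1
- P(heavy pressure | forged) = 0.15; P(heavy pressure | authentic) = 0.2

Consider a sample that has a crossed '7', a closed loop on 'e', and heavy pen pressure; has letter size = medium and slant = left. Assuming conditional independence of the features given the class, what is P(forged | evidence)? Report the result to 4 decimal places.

forged: 0.85 × 0.8 × 0.7 × 0.2 × 0.75 × 0.15 = 0.01071
authentic: 0.15 × 0.2 × 0.05 × 0.1 × 0.75 × 0.2 = 0.0000225
P(forged | x) = 0.01071 / 0.0107325 ≈ 0.9979

0.9979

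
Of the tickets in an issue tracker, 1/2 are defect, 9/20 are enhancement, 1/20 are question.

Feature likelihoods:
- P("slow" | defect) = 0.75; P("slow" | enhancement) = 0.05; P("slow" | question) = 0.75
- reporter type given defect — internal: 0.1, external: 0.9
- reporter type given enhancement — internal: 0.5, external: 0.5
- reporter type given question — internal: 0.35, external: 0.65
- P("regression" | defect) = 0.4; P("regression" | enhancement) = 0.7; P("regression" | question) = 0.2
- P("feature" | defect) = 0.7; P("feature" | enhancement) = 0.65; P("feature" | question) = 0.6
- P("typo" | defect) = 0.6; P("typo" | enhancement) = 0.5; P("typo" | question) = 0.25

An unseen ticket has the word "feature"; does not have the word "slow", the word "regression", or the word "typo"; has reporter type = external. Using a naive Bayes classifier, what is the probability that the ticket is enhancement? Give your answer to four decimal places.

defect: 0.5 × (1−0.75) × 0.9 × (1−0.4) × 0.7 × (1−0.6) = 0.0189
enhancement: 0.45 × (1−0.05) × 0.5 × (1−0.7) × 0.65 × (1−0.5) = 0.020840625
question: 0.05 × (1−0.75) × 0.65 × (1−0.2) × 0.6 × (1−0.25) = 0.002925
P(enhancement | x) = 0.020840625 / 0.042665625 ≈ 0.4885

0.4885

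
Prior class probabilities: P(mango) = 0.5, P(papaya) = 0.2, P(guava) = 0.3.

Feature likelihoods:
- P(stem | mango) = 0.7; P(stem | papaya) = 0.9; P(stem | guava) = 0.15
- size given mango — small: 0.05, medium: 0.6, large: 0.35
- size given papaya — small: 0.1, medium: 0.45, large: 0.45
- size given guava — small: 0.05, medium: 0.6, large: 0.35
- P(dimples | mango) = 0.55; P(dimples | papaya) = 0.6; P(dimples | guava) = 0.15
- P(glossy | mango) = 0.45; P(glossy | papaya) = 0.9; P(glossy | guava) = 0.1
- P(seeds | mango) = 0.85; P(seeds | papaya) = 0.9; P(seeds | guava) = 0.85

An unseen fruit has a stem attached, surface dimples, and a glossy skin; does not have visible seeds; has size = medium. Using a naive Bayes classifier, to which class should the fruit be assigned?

mango: 0.5 × 0.7 × 0.6 × 0.55 × 0.45 × (1−0.85) = 0.00779625
papaya: 0.2 × 0.9 × 0.45 × 0.6 × 0.9 × (1−0.9) = 0.004374
guava: 0.3 × 0.15 × 0.6 × 0.15 × 0.1 × (1−0.85) = 0.00006075
Highest score → mango.

mango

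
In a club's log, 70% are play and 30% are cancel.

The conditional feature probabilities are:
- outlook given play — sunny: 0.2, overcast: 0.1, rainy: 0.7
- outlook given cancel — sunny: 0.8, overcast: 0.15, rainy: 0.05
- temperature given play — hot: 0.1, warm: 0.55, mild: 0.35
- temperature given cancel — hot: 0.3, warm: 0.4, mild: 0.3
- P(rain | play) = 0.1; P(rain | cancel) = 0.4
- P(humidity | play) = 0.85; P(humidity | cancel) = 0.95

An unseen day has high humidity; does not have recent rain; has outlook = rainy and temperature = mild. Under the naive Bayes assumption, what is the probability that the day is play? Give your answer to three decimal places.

0.981

play: 0.7 × 0.7 × 0.35 × (1−0.1) × 0.85 = 0.1311975
cancel: 0.3 × 0.05 × 0.3 × (1−0.4) × 0.95 = 0.002565
P(play | x) = 0.1311975 / 0.1337625 ≈ 0.981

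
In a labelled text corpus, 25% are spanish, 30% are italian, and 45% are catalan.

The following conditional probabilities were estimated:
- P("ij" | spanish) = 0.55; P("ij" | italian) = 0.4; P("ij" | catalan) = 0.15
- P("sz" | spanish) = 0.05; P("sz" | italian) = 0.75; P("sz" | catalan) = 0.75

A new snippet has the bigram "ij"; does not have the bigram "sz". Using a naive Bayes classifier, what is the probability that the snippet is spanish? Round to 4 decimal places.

0.7359

spanish: 0.25 × 0.55 × (1−0.05) = 0.130625
italian: 0.3 × 0.4 × (1−0.75) = 0.03
catalan: 0.45 × 0.15 × (1−0.75) = 0.016875
P(spanish | x) = 0.130625 / 0.1775 ≈ 0.7359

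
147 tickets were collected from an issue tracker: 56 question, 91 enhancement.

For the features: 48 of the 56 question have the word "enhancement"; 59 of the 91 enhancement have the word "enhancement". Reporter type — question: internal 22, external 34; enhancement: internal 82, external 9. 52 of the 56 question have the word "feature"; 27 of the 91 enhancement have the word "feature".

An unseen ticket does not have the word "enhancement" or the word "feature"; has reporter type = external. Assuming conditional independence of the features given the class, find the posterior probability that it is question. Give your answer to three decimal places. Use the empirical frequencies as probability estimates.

0.135

question: (56/147) × (8/56) × (34/56) × (4/56) ≈ 0.00236013
enhancement: (91/147) × (32/91) × (9/91) × (64/91) ≈ 0.0151416
P(question | x) = 0.00236013 / 0.01750173 ≈ 0.135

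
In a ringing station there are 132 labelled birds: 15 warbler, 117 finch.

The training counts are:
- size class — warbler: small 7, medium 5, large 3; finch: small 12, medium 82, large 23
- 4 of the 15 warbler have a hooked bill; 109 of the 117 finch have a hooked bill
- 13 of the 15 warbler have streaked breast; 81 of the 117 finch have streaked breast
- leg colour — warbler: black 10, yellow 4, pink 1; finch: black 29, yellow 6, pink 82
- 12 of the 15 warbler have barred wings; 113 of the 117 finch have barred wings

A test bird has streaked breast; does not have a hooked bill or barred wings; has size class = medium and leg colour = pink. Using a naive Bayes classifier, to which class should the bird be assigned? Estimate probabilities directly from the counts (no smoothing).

finch

warbler: (15/132) × (5/15) × (11/15) × (13/15) × (1/15) × (3/15) ≈ 0.000320988
finch: (117/132) × (82/117) × (8/117) × (81/117) × (82/117) × (4/117) ≈ 0.000704604
Highest score → finch.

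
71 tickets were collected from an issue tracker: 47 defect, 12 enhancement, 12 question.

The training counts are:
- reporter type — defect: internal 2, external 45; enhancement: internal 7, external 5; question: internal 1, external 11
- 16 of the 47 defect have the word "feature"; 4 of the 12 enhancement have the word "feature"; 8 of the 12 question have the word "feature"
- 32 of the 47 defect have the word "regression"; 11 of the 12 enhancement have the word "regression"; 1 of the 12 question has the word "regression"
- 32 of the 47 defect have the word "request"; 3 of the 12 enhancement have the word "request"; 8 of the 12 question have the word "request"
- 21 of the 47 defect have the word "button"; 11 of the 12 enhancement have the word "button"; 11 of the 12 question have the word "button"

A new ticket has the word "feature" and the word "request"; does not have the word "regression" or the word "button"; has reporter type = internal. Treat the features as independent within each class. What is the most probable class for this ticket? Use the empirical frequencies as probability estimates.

defect: (47/71) × (2/47) × (16/47) × (15/47) × (32/47) × (26/47) ≈ 0.0011527
enhancement: (12/71) × (7/12) × (4/12) × (1/12) × (3/12) × (1/12) ≈ 0.0000570553
question: (12/71) × (1/12) × (8/12) × (11/12) × (8/12) × (1/12) ≈ 0.000478178
Highest score → defect.

defect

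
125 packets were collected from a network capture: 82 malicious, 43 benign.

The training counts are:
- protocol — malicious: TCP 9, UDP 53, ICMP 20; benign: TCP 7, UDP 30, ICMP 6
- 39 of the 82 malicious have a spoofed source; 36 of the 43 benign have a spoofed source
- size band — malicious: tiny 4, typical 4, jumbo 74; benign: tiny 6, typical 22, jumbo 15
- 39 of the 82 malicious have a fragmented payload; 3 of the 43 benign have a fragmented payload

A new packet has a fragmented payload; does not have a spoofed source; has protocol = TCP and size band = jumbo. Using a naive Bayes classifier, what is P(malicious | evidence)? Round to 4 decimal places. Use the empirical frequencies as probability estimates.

0.9865

malicious: (82/125) × (9/82) × (43/82) × (74/82) × (39/82) ≈ 0.0162052
benign: (43/125) × (7/43) × (7/43) × (15/43) × (3/43) ≈ 0.000221867
P(malicious | x) = 0.0162052 / 0.016427067 ≈ 0.9865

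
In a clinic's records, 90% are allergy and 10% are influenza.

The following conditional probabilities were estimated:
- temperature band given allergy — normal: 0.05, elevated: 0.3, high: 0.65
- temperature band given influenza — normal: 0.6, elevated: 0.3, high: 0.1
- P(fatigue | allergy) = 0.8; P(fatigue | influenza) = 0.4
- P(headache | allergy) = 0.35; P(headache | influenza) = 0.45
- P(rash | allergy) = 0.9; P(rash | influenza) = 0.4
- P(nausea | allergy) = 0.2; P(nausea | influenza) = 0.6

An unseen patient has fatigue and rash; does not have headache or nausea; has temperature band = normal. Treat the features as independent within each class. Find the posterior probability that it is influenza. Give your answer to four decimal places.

0.1114

allergy: 0.9 × 0.05 × 0.8 × (1−0.35) × 0.9 × (1−0.2) = 0.016848
influenza: 0.1 × 0.6 × 0.4 × (1−0.45) × 0.4 × (1−0.6) = 0.002112
P(influenza | x) = 0.002112 / 0.01896 ≈ 0.1114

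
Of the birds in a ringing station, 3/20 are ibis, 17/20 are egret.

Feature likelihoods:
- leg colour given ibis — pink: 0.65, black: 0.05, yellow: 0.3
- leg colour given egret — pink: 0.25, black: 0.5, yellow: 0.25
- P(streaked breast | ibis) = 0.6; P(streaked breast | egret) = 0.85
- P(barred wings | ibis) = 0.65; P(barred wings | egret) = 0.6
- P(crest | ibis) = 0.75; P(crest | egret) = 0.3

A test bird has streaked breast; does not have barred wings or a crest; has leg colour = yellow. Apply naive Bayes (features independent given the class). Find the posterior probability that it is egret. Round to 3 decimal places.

0.955

ibis: 0.15 × 0.3 × 0.6 × (1−0.65) × (1−0.75) = 0.0023625
egret: 0.85 × 0.25 × 0.85 × (1−0.6) × (1−0.3) = 0.050575
P(egret | x) = 0.050575 / 0.0529375 ≈ 0.955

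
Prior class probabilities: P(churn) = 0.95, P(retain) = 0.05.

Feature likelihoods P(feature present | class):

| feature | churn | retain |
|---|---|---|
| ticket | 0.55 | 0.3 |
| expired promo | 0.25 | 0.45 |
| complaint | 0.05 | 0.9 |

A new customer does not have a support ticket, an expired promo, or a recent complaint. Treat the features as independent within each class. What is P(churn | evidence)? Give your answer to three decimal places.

churn: 0.95 × (1−0.55) × (1−0.25) × (1−0.05) = 0.30459375
retain: 0.05 × (1−0.3) × (1−0.45) × (1−0.9) = 0.001925
P(churn | x) = 0.30459375 / 0.30651875 ≈ 0.994

0.994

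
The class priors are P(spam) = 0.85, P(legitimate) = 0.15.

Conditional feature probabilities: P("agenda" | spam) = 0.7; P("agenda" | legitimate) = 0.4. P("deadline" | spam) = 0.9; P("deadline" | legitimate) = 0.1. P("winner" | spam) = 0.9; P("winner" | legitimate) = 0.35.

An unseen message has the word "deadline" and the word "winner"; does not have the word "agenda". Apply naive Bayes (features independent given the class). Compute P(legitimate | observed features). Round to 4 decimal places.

0.0150

spam: 0.85 × (1−0.7) × 0.9 × 0.9 = 0.20655
legitimate: 0.15 × (1−0.4) × 0.1 × 0.35 = 0.00315
P(legitimate | x) = 0.00315 / 0.2097 ≈ 0.0150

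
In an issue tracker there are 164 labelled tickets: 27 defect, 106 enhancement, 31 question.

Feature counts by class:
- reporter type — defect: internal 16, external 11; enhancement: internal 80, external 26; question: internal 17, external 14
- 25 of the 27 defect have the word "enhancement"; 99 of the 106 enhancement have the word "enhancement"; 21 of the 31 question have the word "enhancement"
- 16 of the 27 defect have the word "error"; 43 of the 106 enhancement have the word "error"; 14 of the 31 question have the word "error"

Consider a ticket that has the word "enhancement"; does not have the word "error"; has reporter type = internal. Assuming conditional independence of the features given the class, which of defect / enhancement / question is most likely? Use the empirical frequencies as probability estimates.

enhancement

defect: (27/164) × (16/27) × (25/27) × (11/27) ≈ 0.0368028
enhancement: (106/164) × (80/106) × (99/106) × (63/106) ≈ 0.270776
question: (31/164) × (17/31) × (21/31) × (17/31) ≈ 0.0385079
Highest score → enhancement.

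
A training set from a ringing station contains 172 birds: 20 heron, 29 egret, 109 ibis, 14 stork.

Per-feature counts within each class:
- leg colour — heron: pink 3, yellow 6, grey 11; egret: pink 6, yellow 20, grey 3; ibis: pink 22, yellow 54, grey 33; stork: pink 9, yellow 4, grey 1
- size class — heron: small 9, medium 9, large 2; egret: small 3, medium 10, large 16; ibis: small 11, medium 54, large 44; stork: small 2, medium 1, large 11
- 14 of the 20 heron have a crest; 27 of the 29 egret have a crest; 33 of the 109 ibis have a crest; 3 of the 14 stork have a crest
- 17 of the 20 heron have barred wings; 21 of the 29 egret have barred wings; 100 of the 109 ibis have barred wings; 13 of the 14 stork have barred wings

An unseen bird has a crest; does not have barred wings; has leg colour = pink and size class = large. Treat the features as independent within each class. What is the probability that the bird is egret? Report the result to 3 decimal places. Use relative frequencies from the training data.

heron: (20/172) × (3/20) × (2/20) × (14/20) × (3/20) ≈ 0.00018314
egret: (29/172) × (6/29) × (16/29) × (27/29) × (8/29) ≈ 0.00494314
ibis: (109/172) × (22/109) × (44/109) × (33/109) × (9/109) ≈ 0.0012907
stork: (14/172) × (9/14) × (11/14) × (3/14) × (1/14) ≈ 0.00062928
P(egret | x) = 0.00494314 / 0.00704626 ≈ 0.702

0.702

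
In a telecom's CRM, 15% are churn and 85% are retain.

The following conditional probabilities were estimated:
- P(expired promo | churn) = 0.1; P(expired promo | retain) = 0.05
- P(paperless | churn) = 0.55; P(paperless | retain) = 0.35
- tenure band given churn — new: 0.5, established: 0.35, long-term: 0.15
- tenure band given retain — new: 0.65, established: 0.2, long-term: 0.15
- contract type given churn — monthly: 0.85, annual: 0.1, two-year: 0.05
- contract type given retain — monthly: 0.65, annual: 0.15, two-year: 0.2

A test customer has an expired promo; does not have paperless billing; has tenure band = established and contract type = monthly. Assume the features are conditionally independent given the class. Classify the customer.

retain

churn: 0.15 × 0.1 × (1−0.55) × 0.35 × 0.85 = 0.002008125
retain: 0.85 × 0.05 × (1−0.35) × 0.2 × 0.65 = 0.00359125
Highest score → retain.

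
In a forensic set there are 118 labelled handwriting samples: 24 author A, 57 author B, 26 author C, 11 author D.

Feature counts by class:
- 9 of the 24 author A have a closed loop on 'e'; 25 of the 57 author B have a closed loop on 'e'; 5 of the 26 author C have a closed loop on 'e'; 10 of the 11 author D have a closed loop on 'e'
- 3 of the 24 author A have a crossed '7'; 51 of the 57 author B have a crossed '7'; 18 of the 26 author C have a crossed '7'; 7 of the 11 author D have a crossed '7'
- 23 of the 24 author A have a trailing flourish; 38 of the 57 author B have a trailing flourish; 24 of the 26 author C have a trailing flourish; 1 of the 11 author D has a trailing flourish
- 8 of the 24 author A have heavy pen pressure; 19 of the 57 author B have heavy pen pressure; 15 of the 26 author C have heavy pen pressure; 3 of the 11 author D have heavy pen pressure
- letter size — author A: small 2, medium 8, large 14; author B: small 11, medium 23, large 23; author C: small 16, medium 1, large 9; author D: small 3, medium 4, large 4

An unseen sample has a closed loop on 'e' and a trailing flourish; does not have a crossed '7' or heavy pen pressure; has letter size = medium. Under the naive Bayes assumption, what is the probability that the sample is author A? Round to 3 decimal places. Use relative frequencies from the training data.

0.742

author A: (24/118) × (9/24) × (21/24) × (23/24) × (16/24) × (8/24) ≈ 0.0142126
author B: (57/118) × (25/57) × (6/57) × (38/57) × (38/57) × (23/57) ≈ 0.00399949
author C: (26/118) × (5/26) × (8/26) × (24/26) × (11/26) × (1/26) ≈ 0.000195834
author D: (11/118) × (10/11) × (4/11) × (1/11) × (8/11) × (4/11) ≈ 0.000740896
P(author A | x) = 0.0142126 / 0.01914882 ≈ 0.742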